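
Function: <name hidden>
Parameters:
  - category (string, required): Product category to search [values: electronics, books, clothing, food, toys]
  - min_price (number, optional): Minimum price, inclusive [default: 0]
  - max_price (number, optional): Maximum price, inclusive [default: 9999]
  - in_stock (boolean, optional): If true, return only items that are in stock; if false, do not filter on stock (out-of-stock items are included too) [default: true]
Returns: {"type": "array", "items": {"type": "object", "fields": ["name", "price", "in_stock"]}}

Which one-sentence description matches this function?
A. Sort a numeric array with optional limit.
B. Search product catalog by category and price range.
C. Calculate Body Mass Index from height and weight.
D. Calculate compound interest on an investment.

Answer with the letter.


Parameters category, min_price, max_price, in_stock and return "array" fit: Search product catalog by category and price range.
B


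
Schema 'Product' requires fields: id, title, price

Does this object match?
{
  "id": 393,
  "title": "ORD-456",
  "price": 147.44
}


Checking required fields... All present.
Valid - all required fields present


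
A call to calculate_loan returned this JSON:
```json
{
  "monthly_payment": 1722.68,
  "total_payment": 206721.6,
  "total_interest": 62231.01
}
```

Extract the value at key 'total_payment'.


206721.6


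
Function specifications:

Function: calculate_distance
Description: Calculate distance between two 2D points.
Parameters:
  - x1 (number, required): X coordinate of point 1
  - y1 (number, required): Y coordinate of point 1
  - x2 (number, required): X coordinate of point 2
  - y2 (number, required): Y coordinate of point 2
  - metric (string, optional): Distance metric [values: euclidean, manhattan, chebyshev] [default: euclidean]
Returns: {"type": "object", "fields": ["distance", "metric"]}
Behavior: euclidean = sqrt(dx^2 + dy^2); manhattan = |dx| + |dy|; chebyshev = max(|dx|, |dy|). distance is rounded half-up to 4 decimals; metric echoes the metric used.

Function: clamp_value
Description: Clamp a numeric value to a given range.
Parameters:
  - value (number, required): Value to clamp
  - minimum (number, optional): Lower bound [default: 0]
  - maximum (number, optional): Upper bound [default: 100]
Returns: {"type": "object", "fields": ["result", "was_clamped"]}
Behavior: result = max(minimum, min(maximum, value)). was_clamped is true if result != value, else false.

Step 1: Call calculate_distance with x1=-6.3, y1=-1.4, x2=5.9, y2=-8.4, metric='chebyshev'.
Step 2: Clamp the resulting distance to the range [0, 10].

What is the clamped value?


Step 1: calculate_distance (chebyshev)
  |dx| = |5.9 - -6.3| = 12.2; |dy| = |-8.4 - -1.4| = 7
  chebyshev: max(12.2, 7) = 12.2
  Round to 4 decimals: 12.2
  -> distance = 12.2
Step 2: clamp_value(value=12.2, minimum=0, maximum=10)
  result = max(0, min(10, 12.2)) = max(0, 10) = 10
  was_clamped = (10 != 12.2) = true
  -> result = 10
10


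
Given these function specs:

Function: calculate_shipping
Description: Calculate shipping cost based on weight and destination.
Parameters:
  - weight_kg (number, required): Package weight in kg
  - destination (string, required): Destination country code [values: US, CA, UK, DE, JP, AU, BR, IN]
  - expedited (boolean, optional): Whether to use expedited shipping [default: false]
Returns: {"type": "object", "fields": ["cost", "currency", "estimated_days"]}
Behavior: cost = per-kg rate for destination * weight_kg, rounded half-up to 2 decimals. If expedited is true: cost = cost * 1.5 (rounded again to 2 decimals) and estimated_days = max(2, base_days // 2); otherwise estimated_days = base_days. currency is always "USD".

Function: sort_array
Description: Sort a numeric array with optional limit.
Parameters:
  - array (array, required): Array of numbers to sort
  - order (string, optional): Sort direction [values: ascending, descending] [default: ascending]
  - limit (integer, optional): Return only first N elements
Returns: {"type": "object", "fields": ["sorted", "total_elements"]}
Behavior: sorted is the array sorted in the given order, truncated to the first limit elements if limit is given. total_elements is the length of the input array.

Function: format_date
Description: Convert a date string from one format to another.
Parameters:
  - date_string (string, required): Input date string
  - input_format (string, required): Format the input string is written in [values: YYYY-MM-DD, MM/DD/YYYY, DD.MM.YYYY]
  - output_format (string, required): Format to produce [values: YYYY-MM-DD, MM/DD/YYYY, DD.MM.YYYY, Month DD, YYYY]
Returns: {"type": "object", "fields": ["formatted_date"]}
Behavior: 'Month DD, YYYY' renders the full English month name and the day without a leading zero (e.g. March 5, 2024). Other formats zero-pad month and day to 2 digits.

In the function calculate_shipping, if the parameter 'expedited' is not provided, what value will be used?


The calculate_shipping spec declares:
  - expedited (boolean, optional): Whether to use expedited shipping [default: false]
Default:
false


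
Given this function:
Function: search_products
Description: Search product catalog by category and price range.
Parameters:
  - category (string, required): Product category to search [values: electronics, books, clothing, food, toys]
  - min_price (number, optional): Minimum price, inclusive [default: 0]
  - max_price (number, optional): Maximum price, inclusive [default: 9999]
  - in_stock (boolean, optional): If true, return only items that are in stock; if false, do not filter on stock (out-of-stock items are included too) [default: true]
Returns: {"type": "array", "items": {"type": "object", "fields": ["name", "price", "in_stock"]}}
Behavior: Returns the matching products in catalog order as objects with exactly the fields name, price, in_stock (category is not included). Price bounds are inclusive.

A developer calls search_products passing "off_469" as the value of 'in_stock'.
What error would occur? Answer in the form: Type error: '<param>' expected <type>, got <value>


Spec: 'in_stock' is declared as boolean; "off_469" is a string.
Type error: 'in_stock' expected boolean, got "off_469"


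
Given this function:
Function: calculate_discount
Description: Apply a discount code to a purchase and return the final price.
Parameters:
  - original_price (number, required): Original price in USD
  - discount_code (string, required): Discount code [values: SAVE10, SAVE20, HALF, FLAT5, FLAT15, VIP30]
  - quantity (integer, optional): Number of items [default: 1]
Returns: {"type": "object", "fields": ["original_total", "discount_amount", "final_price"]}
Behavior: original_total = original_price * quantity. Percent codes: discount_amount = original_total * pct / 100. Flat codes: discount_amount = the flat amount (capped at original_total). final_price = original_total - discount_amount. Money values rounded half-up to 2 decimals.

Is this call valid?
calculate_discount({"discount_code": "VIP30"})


Checking required parameters...
Missing required parameter: original_price
Invalid - missing required parameter 'original_price'


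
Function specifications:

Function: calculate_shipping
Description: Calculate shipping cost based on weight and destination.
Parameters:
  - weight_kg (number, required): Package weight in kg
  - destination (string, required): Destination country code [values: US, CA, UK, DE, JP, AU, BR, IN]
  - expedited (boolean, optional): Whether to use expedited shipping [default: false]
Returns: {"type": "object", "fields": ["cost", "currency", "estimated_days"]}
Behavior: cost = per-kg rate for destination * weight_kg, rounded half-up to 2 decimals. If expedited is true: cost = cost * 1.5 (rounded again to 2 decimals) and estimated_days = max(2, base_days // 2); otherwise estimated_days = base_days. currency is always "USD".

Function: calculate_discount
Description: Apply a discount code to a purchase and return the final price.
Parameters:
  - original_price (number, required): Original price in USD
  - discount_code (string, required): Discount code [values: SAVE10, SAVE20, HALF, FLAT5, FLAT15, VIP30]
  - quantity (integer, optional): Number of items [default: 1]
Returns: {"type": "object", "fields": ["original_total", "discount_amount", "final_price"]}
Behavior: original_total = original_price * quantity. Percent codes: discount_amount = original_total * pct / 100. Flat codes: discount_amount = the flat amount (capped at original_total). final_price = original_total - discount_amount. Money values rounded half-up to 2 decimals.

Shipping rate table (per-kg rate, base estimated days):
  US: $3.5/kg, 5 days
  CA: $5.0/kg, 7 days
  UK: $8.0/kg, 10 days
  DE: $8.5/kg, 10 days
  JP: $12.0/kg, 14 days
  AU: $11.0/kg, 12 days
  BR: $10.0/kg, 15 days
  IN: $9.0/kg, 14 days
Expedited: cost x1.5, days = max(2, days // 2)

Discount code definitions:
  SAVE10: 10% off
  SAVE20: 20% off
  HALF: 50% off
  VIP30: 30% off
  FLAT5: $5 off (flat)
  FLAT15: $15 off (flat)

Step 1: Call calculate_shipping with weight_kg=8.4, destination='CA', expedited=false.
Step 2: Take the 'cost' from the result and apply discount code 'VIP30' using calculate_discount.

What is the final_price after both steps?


Step 1: calculate_shipping(weight_kg=8.4, destination=CA, expedited=false)
  Rate for CA: $5.0/kg, base 7 days
  cost = 5.0 * 8.4 = 42 -> 42.00
  expedited not set/false: estimated_days = 7
  -> cost = 42.00 USD
Step 2: calculate_discount(original_price=42.0, discount_code=VIP30, quantity=1)
  original_total = 42.0 * 1 = 42.00
  VIP30 = 30% off: discount_amount = 42.00 * 30/100 = 12.6 -> 12.60
  final_price = 42.00 - 12.60 = 29.40
  -> final_price = 29.40
$29.40


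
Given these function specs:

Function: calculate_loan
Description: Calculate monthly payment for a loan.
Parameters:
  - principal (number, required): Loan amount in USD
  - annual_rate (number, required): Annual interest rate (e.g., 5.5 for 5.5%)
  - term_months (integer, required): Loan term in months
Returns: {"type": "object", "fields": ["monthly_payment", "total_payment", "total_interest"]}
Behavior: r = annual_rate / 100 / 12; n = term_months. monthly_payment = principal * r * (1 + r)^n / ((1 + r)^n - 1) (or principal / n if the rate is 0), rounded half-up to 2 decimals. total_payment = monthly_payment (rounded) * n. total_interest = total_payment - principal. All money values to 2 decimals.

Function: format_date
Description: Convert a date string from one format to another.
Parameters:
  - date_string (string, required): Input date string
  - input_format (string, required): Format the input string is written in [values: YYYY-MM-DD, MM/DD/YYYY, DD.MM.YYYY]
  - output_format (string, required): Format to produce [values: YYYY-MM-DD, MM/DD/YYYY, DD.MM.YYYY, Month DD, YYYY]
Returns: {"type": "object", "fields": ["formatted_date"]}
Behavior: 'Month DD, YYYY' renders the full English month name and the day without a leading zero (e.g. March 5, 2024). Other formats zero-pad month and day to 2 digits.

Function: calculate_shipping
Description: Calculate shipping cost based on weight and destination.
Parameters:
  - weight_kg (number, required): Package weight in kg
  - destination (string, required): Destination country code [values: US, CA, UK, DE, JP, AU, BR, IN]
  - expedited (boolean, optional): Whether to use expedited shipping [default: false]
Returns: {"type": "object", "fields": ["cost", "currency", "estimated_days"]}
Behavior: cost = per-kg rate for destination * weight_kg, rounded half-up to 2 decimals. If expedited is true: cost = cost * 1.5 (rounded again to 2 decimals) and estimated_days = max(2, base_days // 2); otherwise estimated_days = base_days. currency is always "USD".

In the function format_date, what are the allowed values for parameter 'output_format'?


The format_date spec declares:
  - output_format (string, required): Format to produce [values: YYYY-MM-DD, MM/DD/YYYY, DD.MM.YYYY, Month DD, YYYY]
Allowed values:
YYYY-MM-DD, MM/DD/YYYY, DD.MM.YYYY, Month DD, YYYY


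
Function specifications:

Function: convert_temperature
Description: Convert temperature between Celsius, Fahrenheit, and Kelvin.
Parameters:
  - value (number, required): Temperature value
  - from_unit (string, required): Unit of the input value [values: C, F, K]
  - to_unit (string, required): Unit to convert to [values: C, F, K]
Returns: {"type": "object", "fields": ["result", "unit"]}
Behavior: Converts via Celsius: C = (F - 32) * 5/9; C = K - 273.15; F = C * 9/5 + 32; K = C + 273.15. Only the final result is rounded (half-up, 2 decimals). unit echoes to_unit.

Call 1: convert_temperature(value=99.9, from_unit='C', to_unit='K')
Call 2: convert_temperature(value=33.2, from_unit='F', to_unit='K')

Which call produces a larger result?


Call 1:
  Input already in C: 99.9
  To K: 99.9 + 273.15 = 373.05
  Round to 2 decimals: 373.05
  -> 373.05 K
Call 2:
  To C: (33.2 - 32) * 5/9 = 0.666667
  To K: 0.666667 + 273.15 = 273.816667
  Round to 2 decimals: 273.82
  -> 273.82 K
Call 1 (373.05 K)


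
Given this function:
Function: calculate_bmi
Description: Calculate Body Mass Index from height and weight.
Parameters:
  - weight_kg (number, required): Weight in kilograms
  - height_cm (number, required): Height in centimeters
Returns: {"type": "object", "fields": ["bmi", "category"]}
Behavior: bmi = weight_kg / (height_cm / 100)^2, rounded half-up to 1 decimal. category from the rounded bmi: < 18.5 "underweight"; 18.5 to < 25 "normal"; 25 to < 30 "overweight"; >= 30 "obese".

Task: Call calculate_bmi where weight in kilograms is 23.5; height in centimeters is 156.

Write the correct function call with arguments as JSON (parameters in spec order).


Mapping each described value to its parameter name:
  'Weight in kilograms' -> weight_kg = 23.5
  'Height in centimeters' -> height_cm = 156
calculate_bmi({"weight_kg": 23.5, "height_cm": 156})


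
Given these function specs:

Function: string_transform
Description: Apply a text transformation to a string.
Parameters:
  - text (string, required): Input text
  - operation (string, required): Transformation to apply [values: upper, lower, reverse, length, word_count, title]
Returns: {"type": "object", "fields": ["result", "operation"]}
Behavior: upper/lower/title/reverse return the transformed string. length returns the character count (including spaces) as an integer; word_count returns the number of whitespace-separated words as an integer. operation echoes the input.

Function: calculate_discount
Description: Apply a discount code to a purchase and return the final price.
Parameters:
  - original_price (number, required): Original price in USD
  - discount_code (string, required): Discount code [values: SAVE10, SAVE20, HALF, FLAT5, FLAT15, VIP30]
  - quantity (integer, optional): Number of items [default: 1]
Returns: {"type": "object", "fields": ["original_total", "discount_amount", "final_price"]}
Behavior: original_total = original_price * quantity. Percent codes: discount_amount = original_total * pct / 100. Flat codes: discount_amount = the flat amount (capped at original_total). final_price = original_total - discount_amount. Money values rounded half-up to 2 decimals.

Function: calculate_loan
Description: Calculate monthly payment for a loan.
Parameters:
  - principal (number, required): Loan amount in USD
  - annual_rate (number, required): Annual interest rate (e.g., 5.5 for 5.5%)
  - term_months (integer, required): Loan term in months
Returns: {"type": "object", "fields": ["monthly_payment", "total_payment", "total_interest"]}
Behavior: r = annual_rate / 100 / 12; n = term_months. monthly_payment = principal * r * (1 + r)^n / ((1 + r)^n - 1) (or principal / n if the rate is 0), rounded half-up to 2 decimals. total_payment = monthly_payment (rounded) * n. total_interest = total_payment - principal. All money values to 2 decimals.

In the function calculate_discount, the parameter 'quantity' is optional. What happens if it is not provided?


The calculate_discount spec declares:
  - quantity (integer, optional): Number of items [default: 1]
It defaults to 1


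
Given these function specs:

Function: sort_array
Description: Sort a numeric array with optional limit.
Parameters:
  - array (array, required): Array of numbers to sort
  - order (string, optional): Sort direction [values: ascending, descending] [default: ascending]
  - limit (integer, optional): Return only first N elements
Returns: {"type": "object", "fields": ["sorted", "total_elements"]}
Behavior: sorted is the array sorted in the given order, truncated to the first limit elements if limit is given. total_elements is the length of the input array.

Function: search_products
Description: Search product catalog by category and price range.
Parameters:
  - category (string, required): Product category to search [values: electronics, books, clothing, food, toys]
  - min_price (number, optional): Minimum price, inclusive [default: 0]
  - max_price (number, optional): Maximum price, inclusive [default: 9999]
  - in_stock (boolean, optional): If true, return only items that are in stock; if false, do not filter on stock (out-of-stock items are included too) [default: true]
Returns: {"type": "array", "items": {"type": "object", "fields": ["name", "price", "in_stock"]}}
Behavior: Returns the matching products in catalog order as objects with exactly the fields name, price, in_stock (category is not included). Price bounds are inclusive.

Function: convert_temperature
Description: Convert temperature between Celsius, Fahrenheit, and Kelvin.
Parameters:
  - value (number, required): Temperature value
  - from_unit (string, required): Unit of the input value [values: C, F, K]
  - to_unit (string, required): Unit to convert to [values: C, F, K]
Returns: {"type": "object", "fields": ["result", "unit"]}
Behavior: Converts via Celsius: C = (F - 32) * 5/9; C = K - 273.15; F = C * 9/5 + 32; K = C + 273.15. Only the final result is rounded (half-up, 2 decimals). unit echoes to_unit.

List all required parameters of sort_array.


Parameters of sort_array and their required/optional flag:
  array: required
  order: optional
  limit: optional
array


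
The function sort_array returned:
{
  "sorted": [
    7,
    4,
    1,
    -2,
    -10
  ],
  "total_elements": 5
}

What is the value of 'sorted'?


[7, 4, 1, -2, -10]


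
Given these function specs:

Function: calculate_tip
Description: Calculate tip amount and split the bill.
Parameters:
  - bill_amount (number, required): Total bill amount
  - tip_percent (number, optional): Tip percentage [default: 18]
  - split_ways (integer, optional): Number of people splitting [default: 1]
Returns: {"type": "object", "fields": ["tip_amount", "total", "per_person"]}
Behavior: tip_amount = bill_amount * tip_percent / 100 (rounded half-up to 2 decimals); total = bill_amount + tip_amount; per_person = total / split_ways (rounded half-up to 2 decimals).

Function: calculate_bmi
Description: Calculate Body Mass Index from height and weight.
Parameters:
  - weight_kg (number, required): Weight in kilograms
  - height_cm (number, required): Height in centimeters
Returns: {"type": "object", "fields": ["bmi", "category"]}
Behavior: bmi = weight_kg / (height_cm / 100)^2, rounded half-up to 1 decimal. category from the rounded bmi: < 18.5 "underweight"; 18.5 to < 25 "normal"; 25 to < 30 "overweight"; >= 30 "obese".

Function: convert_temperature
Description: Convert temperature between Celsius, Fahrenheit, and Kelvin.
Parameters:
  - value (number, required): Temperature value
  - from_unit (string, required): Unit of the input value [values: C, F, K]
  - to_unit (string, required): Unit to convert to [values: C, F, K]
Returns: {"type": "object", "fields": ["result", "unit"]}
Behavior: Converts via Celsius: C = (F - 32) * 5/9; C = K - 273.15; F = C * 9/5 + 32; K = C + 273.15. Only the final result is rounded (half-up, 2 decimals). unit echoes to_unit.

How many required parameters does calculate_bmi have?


Parameters of calculate_bmi: weight_kg (required), height_cm (required)
Required count:
2


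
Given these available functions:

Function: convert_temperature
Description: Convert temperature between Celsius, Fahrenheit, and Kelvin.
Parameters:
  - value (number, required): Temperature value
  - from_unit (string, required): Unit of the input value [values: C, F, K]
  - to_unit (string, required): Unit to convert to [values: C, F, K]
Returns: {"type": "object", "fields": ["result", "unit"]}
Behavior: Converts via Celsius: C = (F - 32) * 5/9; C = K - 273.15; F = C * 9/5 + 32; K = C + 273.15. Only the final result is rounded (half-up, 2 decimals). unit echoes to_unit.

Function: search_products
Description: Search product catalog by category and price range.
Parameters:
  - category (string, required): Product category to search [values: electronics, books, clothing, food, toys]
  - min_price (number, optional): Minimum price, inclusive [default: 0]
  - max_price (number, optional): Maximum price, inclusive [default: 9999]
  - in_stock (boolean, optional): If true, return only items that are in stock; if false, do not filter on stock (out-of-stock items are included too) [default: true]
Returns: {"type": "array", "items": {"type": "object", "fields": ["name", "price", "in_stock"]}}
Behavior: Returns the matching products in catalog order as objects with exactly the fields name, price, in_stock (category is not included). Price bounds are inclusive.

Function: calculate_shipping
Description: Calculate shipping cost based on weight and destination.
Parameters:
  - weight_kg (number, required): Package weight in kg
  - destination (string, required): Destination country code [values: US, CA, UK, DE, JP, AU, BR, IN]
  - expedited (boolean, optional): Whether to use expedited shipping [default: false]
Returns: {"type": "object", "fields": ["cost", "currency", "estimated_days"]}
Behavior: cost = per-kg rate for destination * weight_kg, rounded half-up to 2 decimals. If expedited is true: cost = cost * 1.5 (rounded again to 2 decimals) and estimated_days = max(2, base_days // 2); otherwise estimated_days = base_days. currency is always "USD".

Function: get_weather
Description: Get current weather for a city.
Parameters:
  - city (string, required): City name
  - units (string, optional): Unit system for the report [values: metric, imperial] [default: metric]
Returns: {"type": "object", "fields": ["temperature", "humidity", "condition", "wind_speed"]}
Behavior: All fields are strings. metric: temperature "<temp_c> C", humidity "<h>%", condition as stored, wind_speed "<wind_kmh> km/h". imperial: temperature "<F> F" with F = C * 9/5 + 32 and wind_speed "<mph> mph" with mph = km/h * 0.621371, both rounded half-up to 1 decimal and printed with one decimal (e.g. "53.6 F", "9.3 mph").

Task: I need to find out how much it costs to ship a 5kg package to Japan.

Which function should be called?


The task needs a function whose description is: Calculate shipping cost based on weight and destination.
calculate_shipping


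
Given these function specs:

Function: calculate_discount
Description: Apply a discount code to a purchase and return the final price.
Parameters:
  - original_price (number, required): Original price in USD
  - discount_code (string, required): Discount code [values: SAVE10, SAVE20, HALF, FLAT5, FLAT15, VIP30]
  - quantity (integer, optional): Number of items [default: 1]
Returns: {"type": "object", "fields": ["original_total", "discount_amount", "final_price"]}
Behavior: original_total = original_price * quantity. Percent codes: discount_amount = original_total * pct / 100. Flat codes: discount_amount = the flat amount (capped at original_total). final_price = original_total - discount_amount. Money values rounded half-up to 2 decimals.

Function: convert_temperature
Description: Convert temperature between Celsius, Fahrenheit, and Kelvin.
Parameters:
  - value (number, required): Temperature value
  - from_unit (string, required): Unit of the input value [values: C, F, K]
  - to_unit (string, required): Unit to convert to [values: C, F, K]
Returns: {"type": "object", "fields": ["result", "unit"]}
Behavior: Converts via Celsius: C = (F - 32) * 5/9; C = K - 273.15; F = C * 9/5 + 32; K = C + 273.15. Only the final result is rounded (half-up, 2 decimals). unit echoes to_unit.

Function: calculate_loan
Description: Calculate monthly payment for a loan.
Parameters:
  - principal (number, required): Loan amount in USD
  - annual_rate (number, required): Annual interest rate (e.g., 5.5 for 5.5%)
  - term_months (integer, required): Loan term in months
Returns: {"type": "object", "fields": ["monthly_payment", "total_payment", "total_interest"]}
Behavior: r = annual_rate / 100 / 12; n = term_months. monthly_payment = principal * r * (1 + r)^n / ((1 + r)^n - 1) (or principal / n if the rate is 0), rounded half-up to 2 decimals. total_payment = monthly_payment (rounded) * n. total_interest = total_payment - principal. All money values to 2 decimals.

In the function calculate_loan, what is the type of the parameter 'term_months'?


The calculate_loan spec declares:
  - term_months (integer, required): Loan term in months
Type:
integer


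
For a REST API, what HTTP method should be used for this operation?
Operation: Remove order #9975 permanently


GET = read, POST = create, PUT = update/replace, DELETE = remove
This operation is a removal.
DELETE


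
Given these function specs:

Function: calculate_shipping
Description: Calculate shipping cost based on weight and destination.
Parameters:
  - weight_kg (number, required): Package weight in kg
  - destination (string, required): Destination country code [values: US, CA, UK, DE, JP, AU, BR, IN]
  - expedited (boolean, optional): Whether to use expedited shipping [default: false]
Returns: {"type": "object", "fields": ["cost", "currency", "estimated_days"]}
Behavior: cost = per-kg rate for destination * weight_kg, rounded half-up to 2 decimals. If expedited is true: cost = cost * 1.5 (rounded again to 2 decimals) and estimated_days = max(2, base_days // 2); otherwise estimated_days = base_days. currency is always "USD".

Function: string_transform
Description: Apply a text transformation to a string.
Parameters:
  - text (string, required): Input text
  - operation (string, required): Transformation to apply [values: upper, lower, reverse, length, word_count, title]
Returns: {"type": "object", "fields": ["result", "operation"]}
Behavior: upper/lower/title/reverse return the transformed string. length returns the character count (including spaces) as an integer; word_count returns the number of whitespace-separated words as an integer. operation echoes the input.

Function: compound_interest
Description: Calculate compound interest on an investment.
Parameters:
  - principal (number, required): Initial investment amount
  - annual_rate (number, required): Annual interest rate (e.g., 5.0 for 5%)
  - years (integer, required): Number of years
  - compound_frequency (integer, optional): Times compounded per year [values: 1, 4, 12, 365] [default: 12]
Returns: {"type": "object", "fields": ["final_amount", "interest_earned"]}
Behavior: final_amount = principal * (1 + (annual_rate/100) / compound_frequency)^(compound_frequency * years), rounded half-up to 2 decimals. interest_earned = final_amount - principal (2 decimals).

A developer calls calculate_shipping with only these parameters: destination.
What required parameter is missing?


Required parameters: weight_kg, destination
Provided: destination
Missing: weight_kg
weight_kg


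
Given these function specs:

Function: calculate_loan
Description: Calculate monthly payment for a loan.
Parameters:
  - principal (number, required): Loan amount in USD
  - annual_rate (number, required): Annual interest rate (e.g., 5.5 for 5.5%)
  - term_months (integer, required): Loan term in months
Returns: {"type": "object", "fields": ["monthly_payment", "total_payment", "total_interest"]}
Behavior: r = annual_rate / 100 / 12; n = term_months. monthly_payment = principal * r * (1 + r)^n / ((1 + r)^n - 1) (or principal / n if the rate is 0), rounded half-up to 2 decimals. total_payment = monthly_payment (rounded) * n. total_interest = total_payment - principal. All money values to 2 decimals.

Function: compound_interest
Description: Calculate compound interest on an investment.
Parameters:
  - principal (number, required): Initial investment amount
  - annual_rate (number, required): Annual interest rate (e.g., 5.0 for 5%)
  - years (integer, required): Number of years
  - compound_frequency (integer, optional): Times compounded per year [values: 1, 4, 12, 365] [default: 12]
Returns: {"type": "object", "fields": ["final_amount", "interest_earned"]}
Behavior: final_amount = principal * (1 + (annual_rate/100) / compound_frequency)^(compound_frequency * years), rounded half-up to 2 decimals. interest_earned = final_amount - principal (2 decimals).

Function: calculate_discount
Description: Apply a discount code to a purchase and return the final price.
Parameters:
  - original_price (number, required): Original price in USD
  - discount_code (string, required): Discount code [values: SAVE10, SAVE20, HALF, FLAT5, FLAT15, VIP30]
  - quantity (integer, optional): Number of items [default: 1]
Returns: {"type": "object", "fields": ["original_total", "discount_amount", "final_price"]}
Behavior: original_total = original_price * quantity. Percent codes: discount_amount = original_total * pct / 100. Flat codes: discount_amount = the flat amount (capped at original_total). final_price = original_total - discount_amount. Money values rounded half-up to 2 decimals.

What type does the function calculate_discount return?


The calculate_discount spec declares Returns: {"type": "object", "fields": ["original_total", "discount_amount", "final_price"]}
Type:
object


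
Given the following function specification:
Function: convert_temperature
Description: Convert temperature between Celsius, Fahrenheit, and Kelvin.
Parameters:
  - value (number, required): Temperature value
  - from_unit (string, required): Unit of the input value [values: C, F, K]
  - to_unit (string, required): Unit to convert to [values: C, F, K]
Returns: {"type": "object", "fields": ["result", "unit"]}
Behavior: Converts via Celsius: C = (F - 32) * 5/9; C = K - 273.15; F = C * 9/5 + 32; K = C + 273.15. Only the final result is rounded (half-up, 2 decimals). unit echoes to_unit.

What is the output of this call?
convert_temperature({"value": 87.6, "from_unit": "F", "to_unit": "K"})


To C: (87.6 - 32) * 5/9 = 30.888889
To K: 30.888889 + 273.15 = 304.038889
Round to 2 decimals: 304.04
Output:
{"result": 304.04, "unit": "K"}


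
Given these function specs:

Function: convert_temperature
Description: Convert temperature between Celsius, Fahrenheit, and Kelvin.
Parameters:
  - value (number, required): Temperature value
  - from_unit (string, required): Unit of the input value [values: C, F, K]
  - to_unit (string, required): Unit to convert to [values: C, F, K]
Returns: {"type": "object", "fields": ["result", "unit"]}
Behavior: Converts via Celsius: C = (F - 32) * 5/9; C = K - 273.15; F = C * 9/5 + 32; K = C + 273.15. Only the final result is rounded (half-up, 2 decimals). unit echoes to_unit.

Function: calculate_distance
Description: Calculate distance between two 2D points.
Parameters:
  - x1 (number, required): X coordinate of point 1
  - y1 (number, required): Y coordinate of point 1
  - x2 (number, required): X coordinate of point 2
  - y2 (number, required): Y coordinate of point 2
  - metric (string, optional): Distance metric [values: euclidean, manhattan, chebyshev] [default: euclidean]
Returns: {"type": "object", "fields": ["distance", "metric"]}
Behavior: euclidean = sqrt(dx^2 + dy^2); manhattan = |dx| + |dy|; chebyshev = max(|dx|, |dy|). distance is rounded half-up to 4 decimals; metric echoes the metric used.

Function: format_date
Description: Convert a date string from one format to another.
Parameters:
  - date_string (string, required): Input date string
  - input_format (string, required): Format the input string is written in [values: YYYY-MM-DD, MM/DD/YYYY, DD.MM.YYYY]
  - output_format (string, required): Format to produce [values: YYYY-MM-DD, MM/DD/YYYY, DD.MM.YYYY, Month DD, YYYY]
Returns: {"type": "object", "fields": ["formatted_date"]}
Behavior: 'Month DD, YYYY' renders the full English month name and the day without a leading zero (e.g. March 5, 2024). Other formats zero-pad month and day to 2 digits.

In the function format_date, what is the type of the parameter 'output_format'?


The format_date spec declares:
  - output_format (string, required): Format to produce [values: YYYY-MM-DD, MM/DD/YYYY, DD.MM.YYYY, Month DD, YYYY]
Type:
string


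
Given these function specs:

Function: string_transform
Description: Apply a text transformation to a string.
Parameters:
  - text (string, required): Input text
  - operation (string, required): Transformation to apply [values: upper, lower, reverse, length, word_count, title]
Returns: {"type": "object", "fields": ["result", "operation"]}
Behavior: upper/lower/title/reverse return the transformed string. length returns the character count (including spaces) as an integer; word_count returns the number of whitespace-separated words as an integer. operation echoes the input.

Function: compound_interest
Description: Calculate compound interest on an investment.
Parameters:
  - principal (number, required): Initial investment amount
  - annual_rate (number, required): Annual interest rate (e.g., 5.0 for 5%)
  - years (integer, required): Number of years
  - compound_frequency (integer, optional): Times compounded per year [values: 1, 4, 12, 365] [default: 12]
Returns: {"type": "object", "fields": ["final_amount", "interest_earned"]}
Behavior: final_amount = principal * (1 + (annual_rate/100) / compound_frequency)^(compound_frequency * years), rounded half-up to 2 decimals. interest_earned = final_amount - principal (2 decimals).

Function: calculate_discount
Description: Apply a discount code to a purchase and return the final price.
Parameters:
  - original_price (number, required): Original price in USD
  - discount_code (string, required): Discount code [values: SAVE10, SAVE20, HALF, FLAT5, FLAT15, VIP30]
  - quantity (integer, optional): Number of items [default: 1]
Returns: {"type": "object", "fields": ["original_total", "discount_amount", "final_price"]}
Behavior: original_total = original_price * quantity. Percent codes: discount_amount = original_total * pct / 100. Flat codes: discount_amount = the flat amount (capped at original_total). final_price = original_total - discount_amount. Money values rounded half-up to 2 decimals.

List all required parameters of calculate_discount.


Parameters of calculate_discount and their required/optional flag:
  original_price: required
  discount_code: required
  quantity: optional
discount_code, original_price


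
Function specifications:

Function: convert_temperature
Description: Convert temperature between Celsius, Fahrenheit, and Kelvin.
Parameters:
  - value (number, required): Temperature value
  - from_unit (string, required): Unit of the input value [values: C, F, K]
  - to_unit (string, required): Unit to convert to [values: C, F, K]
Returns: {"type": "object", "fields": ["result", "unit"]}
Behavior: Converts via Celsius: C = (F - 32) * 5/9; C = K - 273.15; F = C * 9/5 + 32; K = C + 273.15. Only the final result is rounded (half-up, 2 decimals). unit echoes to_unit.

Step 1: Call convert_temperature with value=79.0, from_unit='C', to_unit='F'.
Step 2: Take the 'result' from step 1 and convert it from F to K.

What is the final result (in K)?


Step 1: convert_temperature(value=79.0, from_unit=C, to_unit=F)
  Input already in C: 79
  To F: 79 * 9/5 + 32 = 174.2
  Round to 2 decimals: 174.2
  -> result = 174.2 F
Step 2: convert_temperature(value=174.2, from_unit=F, to_unit=K)
  To C: (174.2 - 32) * 5/9 = 79
  To K: 79 + 273.15 = 352.15
  Round to 2 decimals: 352.15
  -> result = 352.15 K
352.15 K


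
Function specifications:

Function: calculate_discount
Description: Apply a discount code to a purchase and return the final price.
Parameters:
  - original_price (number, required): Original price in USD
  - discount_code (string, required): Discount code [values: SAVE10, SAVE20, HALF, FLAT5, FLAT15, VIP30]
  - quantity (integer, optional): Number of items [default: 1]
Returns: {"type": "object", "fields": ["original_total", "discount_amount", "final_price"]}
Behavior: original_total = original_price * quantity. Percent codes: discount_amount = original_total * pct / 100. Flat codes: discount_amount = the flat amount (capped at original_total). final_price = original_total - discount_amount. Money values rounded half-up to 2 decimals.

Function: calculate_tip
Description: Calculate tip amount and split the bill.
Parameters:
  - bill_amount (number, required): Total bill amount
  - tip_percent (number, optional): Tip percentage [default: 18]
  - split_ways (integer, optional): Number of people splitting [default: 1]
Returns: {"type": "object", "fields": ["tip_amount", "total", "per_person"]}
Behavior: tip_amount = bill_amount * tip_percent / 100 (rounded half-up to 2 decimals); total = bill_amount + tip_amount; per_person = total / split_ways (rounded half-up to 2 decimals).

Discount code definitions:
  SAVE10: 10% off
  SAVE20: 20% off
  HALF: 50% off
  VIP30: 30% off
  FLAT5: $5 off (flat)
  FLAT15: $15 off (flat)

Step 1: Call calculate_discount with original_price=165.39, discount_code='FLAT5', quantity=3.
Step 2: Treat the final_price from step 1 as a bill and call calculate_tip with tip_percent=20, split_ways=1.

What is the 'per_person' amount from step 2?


Step 1: calculate_discount(original_price=165.39, discount_code=FLAT5, quantity=3)
  original_total = 165.39 * 3 = 496.17
  FLAT5 = $5 flat: discount_amount = min(5.00, 496.17) = 5.00
  final_price = 496.17 - 5.00 = 491.17
  -> final_price = 491.17
Step 2: calculate_tip(bill_amount=491.17, tip_percent=20, split_ways=1)
  tip_amount = 491.17 * 20/100 = 98.234 -> 98.23
  total = 491.17 + 98.23 = 589.40
  per_person = 589.40 / 1 = 589.4 -> 589.40
  -> per_person = 589.40
$589.40


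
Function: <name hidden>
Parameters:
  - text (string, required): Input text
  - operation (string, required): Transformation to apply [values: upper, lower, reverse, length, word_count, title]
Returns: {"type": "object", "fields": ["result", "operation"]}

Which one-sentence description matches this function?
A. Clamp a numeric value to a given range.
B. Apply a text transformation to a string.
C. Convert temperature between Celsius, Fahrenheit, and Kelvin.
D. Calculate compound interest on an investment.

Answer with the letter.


Parameters text, operation and return ["result", "operation"] fit: Apply a text transformation to a string.
B


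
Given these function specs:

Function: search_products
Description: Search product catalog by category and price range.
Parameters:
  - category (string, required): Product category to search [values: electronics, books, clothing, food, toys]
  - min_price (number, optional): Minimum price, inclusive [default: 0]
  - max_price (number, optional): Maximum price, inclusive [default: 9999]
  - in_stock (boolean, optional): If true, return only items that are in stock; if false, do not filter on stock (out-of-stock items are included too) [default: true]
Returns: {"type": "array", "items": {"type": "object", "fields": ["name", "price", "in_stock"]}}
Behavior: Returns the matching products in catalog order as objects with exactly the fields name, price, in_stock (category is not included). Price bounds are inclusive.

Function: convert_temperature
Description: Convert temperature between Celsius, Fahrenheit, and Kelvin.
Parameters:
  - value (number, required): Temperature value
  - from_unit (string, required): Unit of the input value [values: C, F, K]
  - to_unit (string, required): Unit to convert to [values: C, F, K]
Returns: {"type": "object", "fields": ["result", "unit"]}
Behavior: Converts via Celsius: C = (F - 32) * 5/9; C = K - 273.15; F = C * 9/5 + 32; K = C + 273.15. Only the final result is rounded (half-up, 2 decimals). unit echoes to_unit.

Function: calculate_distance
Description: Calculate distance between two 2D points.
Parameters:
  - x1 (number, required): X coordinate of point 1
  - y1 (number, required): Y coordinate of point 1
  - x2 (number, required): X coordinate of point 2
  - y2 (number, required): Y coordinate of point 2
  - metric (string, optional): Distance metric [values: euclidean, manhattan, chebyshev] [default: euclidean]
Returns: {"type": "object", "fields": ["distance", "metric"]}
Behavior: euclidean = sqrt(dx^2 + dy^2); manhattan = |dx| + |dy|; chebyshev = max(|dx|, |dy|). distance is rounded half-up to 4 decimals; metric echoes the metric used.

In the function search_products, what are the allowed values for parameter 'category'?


The search_products spec declares:
  - category (string, required): Product category to search [values: electronics, books, clothing, food, toys]
Allowed values:
electronics, books, clothing, food, toys
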